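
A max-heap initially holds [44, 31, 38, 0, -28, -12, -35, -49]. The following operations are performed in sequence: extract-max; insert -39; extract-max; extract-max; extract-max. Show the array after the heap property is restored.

[-12, -28, -49, -39, -35]

extract-max → returns 44:
  remove root 44; move last element -49 to root → [-49, 31, 38, 0, -28, -12, -35]
  -49 vs larger child 38 at index 2, swap → [38, 31, -49, 0, -28, -12, -35]
  -49 vs larger child -12 at index 5, swap → [38, 31, -12, 0, -28, -49, -35]
insert -39:
  append -39 at index 7 → [38, 31, -12, 0, -28, -49, -35, -39] (no swap needed)
extract-max → returns 38:
  remove root 38; move last element -39 to root → [-39, 31, -12, 0, -28, -49, -35]
  -39 vs larger child 31 at index 1, swap → [31, -39, -12, 0, -28, -49, -35]
  -39 vs larger child 0 at index 3, swap → [31, 0, -12, -39, -28, -49, -35]
extract-max → returns 31:
  remove root 31; move last element -35 to root → [-35, 0, -12, -39, -28, -49]
  -35 vs larger child 0 at index 1, swap → [0, -35, -12, -39, -28, -49]
  -35 vs larger child -28 at index 4, swap → [0, -28, -12, -39, -35, -49]
extract-max → returns 0:
  remove root 0; move last element -49 to root → [-49, -28, -12, -39, -35]
  -49 vs larger child -12 at index 2, swap → [-12, -28, -49, -39, -35]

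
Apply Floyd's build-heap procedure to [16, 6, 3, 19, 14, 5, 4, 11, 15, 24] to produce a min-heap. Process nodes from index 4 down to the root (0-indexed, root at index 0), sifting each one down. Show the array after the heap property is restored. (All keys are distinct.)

[3, 6, 4, 11, 14, 5, 16, 19, 15, 24]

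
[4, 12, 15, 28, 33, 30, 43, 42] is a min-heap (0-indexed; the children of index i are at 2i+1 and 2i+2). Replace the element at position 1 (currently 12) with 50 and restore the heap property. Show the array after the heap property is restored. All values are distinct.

[4, 28, 15, 42, 33, 30, 43, 50]

set index 1 from 12 to 50 → [4, 50, 15, 28, 33, 30, 43, 42]
50 vs smaller child 28 at index 3, swap → [4, 28, 15, 50, 33, 30, 43, 42]
50 vs only child 42 at index 7, swap → [4, 28, 15, 42, 33, 30, 43, 50]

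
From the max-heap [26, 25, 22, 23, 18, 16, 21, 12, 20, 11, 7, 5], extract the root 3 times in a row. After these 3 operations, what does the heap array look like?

[22, 20, 21, 12, 18, 16, 11, 7, 5]

extract-max #1 returns 26:
  remove root 26; move last element 5 to root → [5, 25, 22, 23, 18, 16, 21, 12, 20, 11, 7]
  5 vs larger child 25 at index 1, swap → [25, 5, 22, 23, 18, 16, 21, 12, 20, 11, 7]
  5 vs larger child 23 at index 3, swap → [25, 23, 22, 5, 18, 16, 21, 12, 20, 11, 7]
  5 vs larger child 20 at index 8, swap → [25, 23, 22, 20, 18, 16, 21, 12, 5, 11, 7]
extract-max #2 returns 25:
  remove root 25; move last element 7 to root → [7, 23, 22, 20, 18, 16, 21, 12, 5, 11]
  7 vs larger child 23 at index 1, swap → [23, 7, 22, 20, 18, 16, 21, 12, 5, 11]
  7 vs larger child 20 at index 3, swap → [23, 20, 22, 7, 18, 16, 21, 12, 5, 11]
  7 vs larger child 12 at index 7, swap → [23, 20, 22, 12, 18, 16, 21, 7, 5, 11]
extract-max #3 returns 23:
  remove root 23; move last element 11 to root → [11, 20, 22, 12, 18, 16, 21, 7, 5]
  11 vs larger child 22 at index 2, swap → [22, 20, 11, 12, 18, 16, 21, 7, 5]
  11 vs larger child 21 at index 6, swap → [22, 20, 21, 12, 18, 16, 11, 7, 5]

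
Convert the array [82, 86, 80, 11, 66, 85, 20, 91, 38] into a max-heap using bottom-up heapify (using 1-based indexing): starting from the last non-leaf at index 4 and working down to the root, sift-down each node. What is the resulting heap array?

[91, 86, 85, 82, 66, 80, 20, 11, 38]

sift down from index 4:
  11 vs larger child 91 at index 8, swap → [82, 86, 80, 91, 66, 85, 20, 11, 38]
sift down from index 3:
  80 vs larger child 85 at index 6, swap → [82, 86, 85, 91, 66, 80, 20, 11, 38]
sift down from index 2:
  86 vs larger child 91 at index 4, swap → [82, 91, 85, 86, 66, 80, 20, 11, 38]
sift down from index 1:
  82 vs larger child 91 at index 2, swap → [91, 82, 85, 86, 66, 80, 20, 11, 38]
  82 vs larger child 86 at index 4, swap → [91, 86, 85, 82, 66, 80, 20, 11, 38]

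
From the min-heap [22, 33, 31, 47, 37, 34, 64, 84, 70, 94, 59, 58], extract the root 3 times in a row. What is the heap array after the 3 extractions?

[34, 37, 58, 47, 59, 94, 64, 84, 70]

extract-min #1 returns 22:
  remove root 22; move last element 58 to root → [58, 33, 31, 47, 37, 34, 64, 84, 70, 94, 59]
  58 vs smaller child 31 at index 2, swap → [31, 33, 58, 47, 37, 34, 64, 84, 70, 94, 59]
  58 vs smaller child 34 at index 5, swap → [31, 33, 34, 47, 37, 58, 64, 84, 70, 94, 59]
extract-min #2 returns 31:
  remove root 31; move last element 59 to root → [59, 33, 34, 47, 37, 58, 64, 84, 70, 94]
  59 vs smaller child 33 at index 1, swap → [33, 59, 34, 47, 37, 58, 64, 84, 70, 94]
  59 vs smaller child 37 at index 4, swap → [33, 37, 34, 47, 59, 58, 64, 84, 70, 94]
extract-min #3 returns 33:
  remove root 33; move last element 94 to root → [94, 37, 34, 47, 59, 58, 64, 84, 70]
  94 vs smaller child 34 at index 2, swap → [34, 37, 94, 47, 59, 58, 64, 84, 70]
  94 vs smaller child 58 at index 5, swap → [34, 37, 58, 47, 59, 94, 64, 84, 70]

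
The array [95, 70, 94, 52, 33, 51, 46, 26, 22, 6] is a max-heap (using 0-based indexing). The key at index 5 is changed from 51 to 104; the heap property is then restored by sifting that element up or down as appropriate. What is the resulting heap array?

set index 5 from 51 to 104 → [95, 70, 94, 52, 33, 104, 46, 26, 22, 6]
104 > parent 94 at index 2, swap → [95, 70, 104, 52, 33, 94, 46, 26, 22, 6]
104 > parent 95 at index 0, swap → [104, 70, 95, 52, 33, 94, 46, 26, 22, 6]

[104, 70, 95, 52, 33, 94, 46, 26, 22, 6]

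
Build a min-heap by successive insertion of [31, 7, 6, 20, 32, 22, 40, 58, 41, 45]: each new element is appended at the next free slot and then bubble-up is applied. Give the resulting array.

[6, 20, 7, 31, 32, 22, 40, 58, 41, 45]

Insert 31:
  append 31 at index 0 → [31] (no swap needed)
Insert 7:
  append 7 at index 1 → [31, 7]
  7 < parent 31 at index 0, swap → [7, 31]
Insert 6:
  append 6 at index 2 → [7, 31, 6]
  6 < parent 7 at index 0, swap → [6, 31, 7]
Insert 20:
  append 20 at index 3 → [6, 31, 7, 20]
  20 < parent 31 at index 1, swap → [6, 20, 7, 31]
Insert 32:
  append 32 at index 4 → [6, 20, 7, 31, 32] (no swap needed)
Insert 22:
  append 22 at index 5 → [6, 20, 7, 31, 32, 22] (no swap needed)
Insert 40:
  append 40 at index 6 → [6, 20, 7, 31, 32, 22, 40] (no swap needed)
Insert 58:
  append 58 at index 7 → [6, 20, 7, 31, 32, 22, 40, 58] (no swap needed)
Insert 41:
  append 41 at index 8 → [6, 20, 7, 31, 32, 22, 40, 58, 41] (no swap needed)
Insert 45:
  append 45 at index 9 → [6, 20, 7, 31, 32, 22, 40, 58, 41, 45] (no swap needed)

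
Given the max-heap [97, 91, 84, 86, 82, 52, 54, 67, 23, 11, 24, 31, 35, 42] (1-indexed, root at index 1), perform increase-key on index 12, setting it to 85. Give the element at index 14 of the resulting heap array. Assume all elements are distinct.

42

set index 12 from 31 to 85 → [97, 91, 84, 86, 82, 52, 54, 67, 23, 11, 24, 85, 35, 42]
85 > parent 52 at index 6, swap → [97, 91, 84, 86, 82, 85, 54, 67, 23, 11, 24, 52, 35, 42]
85 > parent 84 at index 3, swap → [97, 91, 85, 86, 82, 84, 54, 67, 23, 11, 24, 52, 35, 42]
resulting array: [97, 91, 85, 86, 82, 84, 54, 67, 23, 11, 24, 52, 35, 42]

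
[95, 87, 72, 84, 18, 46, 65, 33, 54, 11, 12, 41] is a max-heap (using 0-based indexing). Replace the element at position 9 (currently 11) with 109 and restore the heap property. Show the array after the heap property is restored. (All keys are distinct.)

[109, 95, 72, 84, 87, 46, 65, 33, 54, 18, 12, 41]

set index 9 from 11 to 109 → [95, 87, 72, 84, 18, 46, 65, 33, 54, 109, 12, 41]
109 > parent 18 at index 4, swap → [95, 87, 72, 84, 109, 46, 65, 33, 54, 18, 12, 41]
109 > parent 87 at index 1, swap → [95, 109, 72, 84, 87, 46, 65, 33, 54, 18, 12, 41]
109 > parent 95 at index 0, swap → [109, 95, 72, 84, 87, 46, 65, 33, 54, 18, 12, 41]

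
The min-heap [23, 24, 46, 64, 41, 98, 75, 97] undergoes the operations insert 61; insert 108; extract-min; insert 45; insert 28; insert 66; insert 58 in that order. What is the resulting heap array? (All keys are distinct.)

[24, 28, 46, 61, 41, 58, 75, 97, 64, 108, 45, 98, 66]

insert 61:
  append 61 at index 8 → [23, 24, 46, 64, 41, 98, 75, 97, 61]
  61 < parent 64 at index 3, swap → [23, 24, 46, 61, 41, 98, 75, 97, 64]
insert 108:
  append 108 at index 9 → [23, 24, 46, 61, 41, 98, 75, 97, 64, 108] (no swap needed)
extract-min → returns 23:
  remove root 23; move last element 108 to root → [108, 24, 46, 61, 41, 98, 75, 97, 64]
  108 vs smaller child 24 at index 1, swap → [24, 108, 46, 61, 41, 98, 75, 97, 64]
  108 vs smaller child 41 at index 4, swap → [24, 41, 46, 61, 108, 98, 75, 97, 64]
insert 45:
  append 45 at index 9 → [24, 41, 46, 61, 108, 98, 75, 97, 64, 45]
  45 < parent 108 at index 4, swap → [24, 41, 46, 61, 45, 98, 75, 97, 64, 108]
insert 28:
  append 28 at index 10 → [24, 41, 46, 61, 45, 98, 75, 97, 64, 108, 28]
  28 < parent 45 at index 4, swap → [24, 41, 46, 61, 28, 98, 75, 97, 64, 108, 45]
  28 < parent 41 at index 1, swap → [24, 28, 46, 61, 41, 98, 75, 97, 64, 108, 45]
insert 66:
  append 66 at index 11 → [24, 28, 46, 61, 41, 98, 75, 97, 64, 108, 45, 66]
  66 < parent 98 at index 5, swap → [24, 28, 46, 61, 41, 66, 75, 97, 64, 108, 45, 98]
insert 58:
  append 58 at index 12 → [24, 28, 46, 61, 41, 66, 75, 97, 64, 108, 45, 98, 58]
  58 < parent 66 at index 5, swap → [24, 28, 46, 61, 41, 58, 75, 97, 64, 108, 45, 98, 66]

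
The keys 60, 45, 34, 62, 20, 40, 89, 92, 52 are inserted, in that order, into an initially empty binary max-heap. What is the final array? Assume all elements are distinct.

[92, 89, 62, 60, 20, 34, 40, 45, 52]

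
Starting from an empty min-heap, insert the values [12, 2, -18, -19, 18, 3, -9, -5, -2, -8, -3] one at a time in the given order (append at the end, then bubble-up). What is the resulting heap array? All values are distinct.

Insert 12:
  append 12 at index 0 → [12] (no swap needed)
Insert 2:
  append 2 at index 1 → [12, 2]
  2 < parent 12 at index 0, swap → [2, 12]
Insert -18:
  append -18 at index 2 → [2, 12, -18]
  -18 < parent 2 at index 0, swap → [-18, 12, 2]
Insert -19:
  append -19 at index 3 → [-18, 12, 2, -19]
  -19 < parent 12 at index 1, swap → [-18, -19, 2, 12]
  -19 < parent -18 at index 0, swap → [-19, -18, 2, 12]
Insert 18:
  append 18 at index 4 → [-19, -18, 2, 12, 18] (no swap needed)
Insert 3:
  append 3 at index 5 → [-19, -18, 2, 12, 18, 3] (no swap needed)
Insert -9:
  append -9 at index 6 → [-19, -18, 2, 12, 18, 3, -9]
  -9 < parent 2 at index 2, swap → [-19, -18, -9, 12, 18, 3, 2]
Insert -5:
  append -5 at index 7 → [-19, -18, -9, 12, 18, 3, 2, -5]
  -5 < parent 12 at index 3, swap → [-19, -18, -9, -5, 18, 3, 2, 12]
Insert -2:
  append -2 at index 8 → [-19, -18, -9, -5, 18, 3, 2, 12, -2] (no swap needed)
Insert -8:
  append -8 at index 9 → [-19, -18, -9, -5, 18, 3, 2, 12, -2, -8]
  -8 < parent 18 at index 4, swap → [-19, -18, -9, -5, -8, 3, 2, 12, -2, 18]
Insert -3:
  append -3 at index 10 → [-19, -18, -9, -5, -8, 3, 2, 12, -2, 18, -3] (no swap needed)

[-19, -18, -9, -5, -8, 3, 2, 12, -2, 18, -3]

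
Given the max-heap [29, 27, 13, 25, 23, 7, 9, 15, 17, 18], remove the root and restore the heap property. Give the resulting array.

[27, 25, 13, 18, 23, 7, 9, 15, 17]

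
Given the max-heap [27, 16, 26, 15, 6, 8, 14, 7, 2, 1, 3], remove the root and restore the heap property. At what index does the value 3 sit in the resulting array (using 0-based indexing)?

remove root 27; move last element 3 to root → [3, 16, 26, 15, 6, 8, 14, 7, 2, 1]
3 vs larger child 26 at index 2, swap → [26, 16, 3, 15, 6, 8, 14, 7, 2, 1]
3 vs larger child 14 at index 6, swap → [26, 16, 14, 15, 6, 8, 3, 7, 2, 1]
resulting array: [26, 16, 14, 15, 6, 8, 3, 7, 2, 1]

6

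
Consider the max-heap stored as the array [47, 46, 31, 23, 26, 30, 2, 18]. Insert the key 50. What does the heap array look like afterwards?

[50, 47, 31, 46, 26, 30, 2, 18, 23]

append 50 at index 8 → [47, 46, 31, 23, 26, 30, 2, 18, 50]
50 > parent 23 at index 3, swap → [47, 46, 31, 50, 26, 30, 2, 18, 23]
50 > parent 46 at index 1, swap → [47, 50, 31, 46, 26, 30, 2, 18, 23]
50 > parent 47 at index 0, swap → [50, 47, 31, 46, 26, 30, 2, 18, 23]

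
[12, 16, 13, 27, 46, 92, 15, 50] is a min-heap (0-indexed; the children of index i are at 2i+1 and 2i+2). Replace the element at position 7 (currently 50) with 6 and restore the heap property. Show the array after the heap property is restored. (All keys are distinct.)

set index 7 from 50 to 6 → [12, 16, 13, 27, 46, 92, 15, 6]
6 < parent 27 at index 3, swap → [12, 16, 13, 6, 46, 92, 15, 27]
6 < parent 16 at index 1, swap → [12, 6, 13, 16, 46, 92, 15, 27]
6 < parent 12 at index 0, swap → [6, 12, 13, 16, 46, 92, 15, 27]

[6, 12, 13, 16, 46, 92, 15, 27]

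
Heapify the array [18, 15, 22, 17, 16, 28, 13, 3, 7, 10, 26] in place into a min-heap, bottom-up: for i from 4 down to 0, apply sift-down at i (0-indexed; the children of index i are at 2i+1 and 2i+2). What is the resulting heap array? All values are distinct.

[3, 7, 13, 15, 10, 28, 22, 17, 18, 16, 26]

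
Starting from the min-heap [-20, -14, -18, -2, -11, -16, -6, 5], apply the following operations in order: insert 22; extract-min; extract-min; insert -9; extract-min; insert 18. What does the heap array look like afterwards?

[-14, -11, -6, -9, -2, 22, 5, 18]

insert 22:
  append 22 at index 8 → [-20, -14, -18, -2, -11, -16, -6, 5, 22] (no swap needed)
extract-min → returns -20:
  remove root -20; move last element 22 to root → [22, -14, -18, -2, -11, -16, -6, 5]
  22 vs smaller child -18 at index 2, swap → [-18, -14, 22, -2, -11, -16, -6, 5]
  22 vs smaller child -16 at index 5, swap → [-18, -14, -16, -2, -11, 22, -6, 5]
extract-min → returns -18:
  remove root -18; move last element 5 to root → [5, -14, -16, -2, -11, 22, -6]
  5 vs smaller child -16 at index 2, swap → [-16, -14, 5, -2, -11, 22, -6]
  5 vs smaller child -6 at index 6, swap → [-16, -14, -6, -2, -11, 22, 5]
insert -9:
  append -9 at index 7 → [-16, -14, -6, -2, -11, 22, 5, -9]
  -9 < parent -2 at index 3, swap → [-16, -14, -6, -9, -11, 22, 5, -2]
extract-min → returns -16:
  remove root -16; move last element -2 to root → [-2, -14, -6, -9, -11, 22, 5]
  -2 vs smaller child -14 at index 1, swap → [-14, -2, -6, -9, -11, 22, 5]
  -2 vs smaller child -11 at index 4, swap → [-14, -11, -6, -9, -2, 22, 5]
insert 18:
  append 18 at index 7 → [-14, -11, -6, -9, -2, 22, 5, 18] (no swap needed)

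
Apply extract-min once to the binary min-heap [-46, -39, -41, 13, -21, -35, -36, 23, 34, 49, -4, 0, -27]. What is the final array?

[-41, -39, -36, 13, -21, -35, -27, 23, 34, 49, -4, 0]

remove root -46; move last element -27 to root → [-27, -39, -41, 13, -21, -35, -36, 23, 34, 49, -4, 0]
-27 vs smaller child -41 at index 2, swap → [-41, -39, -27, 13, -21, -35, -36, 23, 34, 49, -4, 0]
-27 vs smaller child -36 at index 6, swap → [-41, -39, -36, 13, -21, -35, -27, 23, 34, 49, -4, 0]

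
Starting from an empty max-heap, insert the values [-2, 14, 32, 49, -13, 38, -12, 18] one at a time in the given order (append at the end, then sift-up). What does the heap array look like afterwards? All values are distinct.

Insert -2:
  append -2 at index 0 → [-2] (no swap needed)
Insert 14:
  append 14 at index 1 → [-2, 14]
  14 > parent -2 at index 0, swap → [14, -2]
Insert 32:
  append 32 at index 2 → [14, -2, 32]
  32 > parent 14 at index 0, swap → [32, -2, 14]
Insert 49:
  append 49 at index 3 → [32, -2, 14, 49]
  49 > parent -2 at index 1, swap → [32, 49, 14, -2]
  49 > parent 32 at index 0, swap → [49, 32, 14, -2]
Insert -13:
  append -13 at index 4 → [49, 32, 14, -2, -13] (no swap needed)
Insert 38:
  append 38 at index 5 → [49, 32, 14, -2, -13, 38]
  38 > parent 14 at index 2, swap → [49, 32, 38, -2, -13, 14]
Insert -12:
  append -12 at index 6 → [49, 32, 38, -2, -13, 14, -12] (no swap needed)
Insert 18:
  append 18 at index 7 → [49, 32, 38, -2, -13, 14, -12, 18]
  18 > parent -2 at index 3, swap → [49, 32, 38, 18, -13, 14, -12, -2]

[49, 32, 38, 18, -13, 14, -12, -2]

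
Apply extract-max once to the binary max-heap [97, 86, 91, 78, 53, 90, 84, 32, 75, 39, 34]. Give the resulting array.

[91, 86, 90, 78, 53, 34, 84, 32, 75, 39]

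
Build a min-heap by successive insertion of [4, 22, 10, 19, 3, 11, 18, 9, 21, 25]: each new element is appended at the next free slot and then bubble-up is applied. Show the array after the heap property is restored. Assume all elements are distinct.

[3, 4, 10, 9, 19, 11, 18, 22, 21, 25]

Insert 4:
  append 4 at index 0 → [4] (no swap needed)
Insert 22:
  append 22 at index 1 → [4, 22] (no swap needed)
Insert 10:
  append 10 at index 2 → [4, 22, 10] (no swap needed)
Insert 19:
  append 19 at index 3 → [4, 22, 10, 19]
  19 < parent 22 at index 1, swap → [4, 19, 10, 22]
Insert 3:
  append 3 at index 4 → [4, 19, 10, 22, 3]
  3 < parent 19 at index 1, swap → [4, 3, 10, 22, 19]
  3 < parent 4 at index 0, swap → [3, 4, 10, 22, 19]
Insert 11:
  append 11 at index 5 → [3, 4, 10, 22, 19, 11] (no swap needed)
Insert 18:
  append 18 at index 6 → [3, 4, 10, 22, 19, 11, 18] (no swap needed)
Insert 9:
  append 9 at index 7 → [3, 4, 10, 22, 19, 11, 18, 9]
  9 < parent 22 at index 3, swap → [3, 4, 10, 9, 19, 11, 18, 22]
Insert 21:
  append 21 at index 8 → [3, 4, 10, 9, 19, 11, 18, 22, 21] (no swap needed)
Insert 25:
  append 25 at index 9 → [3, 4, 10, 9, 19, 11, 18, 22, 21, 25] (no swap needed)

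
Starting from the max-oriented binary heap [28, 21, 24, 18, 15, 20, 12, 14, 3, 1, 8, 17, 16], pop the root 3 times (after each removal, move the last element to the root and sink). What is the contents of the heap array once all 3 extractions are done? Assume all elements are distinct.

[20, 18, 17, 16, 15, 8, 12, 14, 3, 1]

extract-max #1 returns 28:
  remove root 28; move last element 16 to root → [16, 21, 24, 18, 15, 20, 12, 14, 3, 1, 8, 17]
  16 vs larger child 24 at index 2, swap → [24, 21, 16, 18, 15, 20, 12, 14, 3, 1, 8, 17]
  16 vs larger child 20 at index 5, swap → [24, 21, 20, 18, 15, 16, 12, 14, 3, 1, 8, 17]
  16 vs only child 17 at index 11, swap → [24, 21, 20, 18, 15, 17, 12, 14, 3, 1, 8, 16]
extract-max #2 returns 24:
  remove root 24; move last element 16 to root → [16, 21, 20, 18, 15, 17, 12, 14, 3, 1, 8]
  16 vs larger child 21 at index 1, swap → [21, 16, 20, 18, 15, 17, 12, 14, 3, 1, 8]
  16 vs larger child 18 at index 3, swap → [21, 18, 20, 16, 15, 17, 12, 14, 3, 1, 8]
extract-max #3 returns 21:
  remove root 21; move last element 8 to root → [8, 18, 20, 16, 15, 17, 12, 14, 3, 1]
  8 vs larger child 20 at index 2, swap → [20, 18, 8, 16, 15, 17, 12, 14, 3, 1]
  8 vs larger child 17 at index 5, swap → [20, 18, 17, 16, 15, 8, 12, 14, 3, 1]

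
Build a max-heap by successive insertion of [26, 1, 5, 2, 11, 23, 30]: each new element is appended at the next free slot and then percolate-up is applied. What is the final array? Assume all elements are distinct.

[30, 11, 26, 1, 2, 5, 23]

Insert 26:
  append 26 at index 0 → [26] (no swap needed)
Insert 1:
  append 1 at index 1 → [26, 1] (no swap needed)
Insert 5:
  append 5 at index 2 → [26, 1, 5] (no swap needed)
Insert 2:
  append 2 at index 3 → [26, 1, 5, 2]
  2 > parent 1 at index 1, swap → [26, 2, 5, 1]
Insert 11:
  append 11 at index 4 → [26, 2, 5, 1, 11]
  11 > parent 2 at index 1, swap → [26, 11, 5, 1, 2]
Insert 23:
  append 23 at index 5 → [26, 11, 5, 1, 2, 23]
  23 > parent 5 at index 2, swap → [26, 11, 23, 1, 2, 5]
Insert 30:
  append 30 at index 6 → [26, 11, 23, 1, 2, 5, 30]
  30 > parent 23 at index 2, swap → [26, 11, 30, 1, 2, 5, 23]
  30 > parent 26 at index 0, swap → [30, 11, 26, 1, 2, 5, 23]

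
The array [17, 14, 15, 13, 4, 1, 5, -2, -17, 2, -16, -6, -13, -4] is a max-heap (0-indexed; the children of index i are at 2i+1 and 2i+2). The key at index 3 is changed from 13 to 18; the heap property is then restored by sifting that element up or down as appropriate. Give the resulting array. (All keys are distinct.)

set index 3 from 13 to 18 → [17, 14, 15, 18, 4, 1, 5, -2, -17, 2, -16, -6, -13, -4]
18 > parent 14 at index 1, swap → [17, 18, 15, 14, 4, 1, 5, -2, -17, 2, -16, -6, -13, -4]
18 > parent 17 at index 0, swap → [18, 17, 15, 14, 4, 1, 5, -2, -17, 2, -16, -6, -13, -4]

[18, 17, 15, 14, 4, 1, 5, -2, -17, 2, -16, -6, -13, -4]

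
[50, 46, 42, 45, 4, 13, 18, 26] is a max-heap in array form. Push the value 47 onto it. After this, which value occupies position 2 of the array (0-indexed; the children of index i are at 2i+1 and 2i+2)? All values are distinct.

42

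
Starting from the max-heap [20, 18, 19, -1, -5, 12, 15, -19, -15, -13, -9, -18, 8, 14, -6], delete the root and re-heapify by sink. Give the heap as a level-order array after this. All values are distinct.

[19, 18, 15, -1, -5, 12, 14, -19, -15, -13, -9, -18, 8, -6]

remove root 20; move last element -6 to root → [-6, 18, 19, -1, -5, 12, 15, -19, -15, -13, -9, -18, 8, 14]
-6 vs larger child 19 at index 2, swap → [19, 18, -6, -1, -5, 12, 15, -19, -15, -13, -9, -18, 8, 14]
-6 vs larger child 15 at index 6, swap → [19, 18, 15, -1, -5, 12, -6, -19, -15, -13, -9, -18, 8, 14]
-6 vs only child 14 at index 13, swap → [19, 18, 15, -1, -5, 12, 14, -19, -15, -13, -9, -18, 8, -6]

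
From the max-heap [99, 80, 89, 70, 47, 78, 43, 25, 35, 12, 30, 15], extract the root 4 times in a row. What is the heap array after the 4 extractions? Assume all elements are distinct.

[70, 47, 43, 35, 30, 15, 12, 25]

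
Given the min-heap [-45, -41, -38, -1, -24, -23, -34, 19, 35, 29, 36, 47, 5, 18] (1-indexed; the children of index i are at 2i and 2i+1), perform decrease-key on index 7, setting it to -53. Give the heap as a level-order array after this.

[-53, -41, -45, -1, -24, -23, -38, 19, 35, 29, 36, 47, 5, 18]

set index 7 from -34 to -53 → [-45, -41, -38, -1, -24, -23, -53, 19, 35, 29, 36, 47, 5, 18]
-53 < parent -38 at index 3, swap → [-45, -41, -53, -1, -24, -23, -38, 19, 35, 29, 36, 47, 5, 18]
-53 < parent -45 at index 1, swap → [-53, -41, -45, -1, -24, -23, -38, 19, 35, 29, 36, 47, 5, 18]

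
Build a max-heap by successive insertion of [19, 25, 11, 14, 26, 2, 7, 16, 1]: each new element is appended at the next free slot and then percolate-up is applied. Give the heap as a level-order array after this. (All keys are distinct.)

[26, 25, 11, 16, 19, 2, 7, 14, 1]

Insert 19:
  append 19 at index 0 → [19] (no swap needed)
Insert 25:
  append 25 at index 1 → [19, 25]
  25 > parent 19 at index 0, swap → [25, 19]
Insert 11:
  append 11 at index 2 → [25, 19, 11] (no swap needed)
Insert 14:
  append 14 at index 3 → [25, 19, 11, 14] (no swap needed)
Insert 26:
  append 26 at index 4 → [25, 19, 11, 14, 26]
  26 > parent 19 at index 1, swap → [25, 26, 11, 14, 19]
  26 > parent 25 at index 0, swap → [26, 25, 11, 14, 19]
Insert 2:
  append 2 at index 5 → [26, 25, 11, 14, 19, 2] (no swap needed)
Insert 7:
  append 7 at index 6 → [26, 25, 11, 14, 19, 2, 7] (no swap needed)
Insert 16:
  append 16 at index 7 → [26, 25, 11, 14, 19, 2, 7, 16]
  16 > parent 14 at index 3, swap → [26, 25, 11, 16, 19, 2, 7, 14]
Insert 1:
  append 1 at index 8 → [26, 25, 11, 16, 19, 2, 7, 14, 1] (no swap needed)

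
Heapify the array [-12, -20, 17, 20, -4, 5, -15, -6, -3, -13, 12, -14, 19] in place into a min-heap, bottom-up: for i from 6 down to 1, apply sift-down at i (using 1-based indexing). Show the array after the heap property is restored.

[-20, -13, -15, -6, -12, -14, 17, 20, -3, -4, 12, 5, 19]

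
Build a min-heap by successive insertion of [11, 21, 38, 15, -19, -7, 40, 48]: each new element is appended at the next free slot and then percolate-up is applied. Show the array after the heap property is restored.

Insert 11:
  append 11 at index 0 → [11] (no swap needed)
Insert 21:
  append 21 at index 1 → [11, 21] (no swap needed)
Insert 38:
  append 38 at index 2 → [11, 21, 38] (no swap needed)
Insert 15:
  append 15 at index 3 → [11, 21, 38, 15]
  15 < parent 21 at index 1, swap → [11, 15, 38, 21]
Insert -19:
  append -19 at index 4 → [11, 15, 38, 21, -19]
  -19 < parent 15 at index 1, swap → [11, -19, 38, 21, 15]
  -19 < parent 11 at index 0, swap → [-19, 11, 38, 21, 15]
Insert -7:
  append -7 at index 5 → [-19, 11, 38, 21, 15, -7]
  -7 < parent 38 at index 2, swap → [-19, 11, -7, 21, 15, 38]
Insert 40:
  append 40 at index 6 → [-19, 11, -7, 21, 15, 38, 40] (no swap needed)
Insert 48:
  append 48 at index 7 → [-19, 11, -7, 21, 15, 38, 40, 48] (no swap needed)

[-19, 11, -7, 21, 15, 38, 40, 48]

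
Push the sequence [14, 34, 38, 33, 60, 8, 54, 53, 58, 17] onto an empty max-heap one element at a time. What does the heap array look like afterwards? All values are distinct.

[60, 58, 54, 53, 33, 8, 34, 14, 38, 17]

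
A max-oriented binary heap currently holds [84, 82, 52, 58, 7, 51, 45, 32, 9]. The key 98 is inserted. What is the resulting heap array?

[98, 84, 52, 58, 82, 51, 45, 32, 9, 7]

append 98 at index 9 → [84, 82, 52, 58, 7, 51, 45, 32, 9, 98]
98 > parent 7 at index 4, swap → [84, 82, 52, 58, 98, 51, 45, 32, 9, 7]
98 > parent 82 at index 1, swap → [84, 98, 52, 58, 82, 51, 45, 32, 9, 7]
98 > parent 84 at index 0, swap → [98, 84, 52, 58, 82, 51, 45, 32, 9, 7]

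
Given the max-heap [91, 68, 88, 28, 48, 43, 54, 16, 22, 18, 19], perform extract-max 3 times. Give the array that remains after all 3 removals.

[54, 48, 43, 28, 18, 22, 19, 16]

extract-max #1 returns 91:
  remove root 91; move last element 19 to root → [19, 68, 88, 28, 48, 43, 54, 16, 22, 18]
  19 vs larger child 88 at index 2, swap → [88, 68, 19, 28, 48, 43, 54, 16, 22, 18]
  19 vs larger child 54 at index 6, swap → [88, 68, 54, 28, 48, 43, 19, 16, 22, 18]
extract-max #2 returns 88:
  remove root 88; move last element 18 to root → [18, 68, 54, 28, 48, 43, 19, 16, 22]
  18 vs larger child 68 at index 1, swap → [68, 18, 54, 28, 48, 43, 19, 16, 22]
  18 vs larger child 48 at index 4, swap → [68, 48, 54, 28, 18, 43, 19, 16, 22]
extract-max #3 returns 68:
  remove root 68; move last element 22 to root → [22, 48, 54, 28, 18, 43, 19, 16]
  22 vs larger child 54 at index 2, swap → [54, 48, 22, 28, 18, 43, 19, 16]
  22 vs larger child 43 at index 5, swap → [54, 48, 43, 28, 18, 22, 19, 16]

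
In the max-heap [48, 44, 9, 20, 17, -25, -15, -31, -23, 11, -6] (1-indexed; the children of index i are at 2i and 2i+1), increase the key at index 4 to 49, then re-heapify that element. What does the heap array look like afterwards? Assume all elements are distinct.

set index 4 from 20 to 49 → [48, 44, 9, 49, 17, -25, -15, -31, -23, 11, -6]
49 > parent 44 at index 2, swap → [48, 49, 9, 44, 17, -25, -15, -31, -23, 11, -6]
49 > parent 48 at index 1, swap → [49, 48, 9, 44, 17, -25, -15, -31, -23, 11, -6]

[49, 48, 9, 44, 17, -25, -15, -31, -23, 11, -6]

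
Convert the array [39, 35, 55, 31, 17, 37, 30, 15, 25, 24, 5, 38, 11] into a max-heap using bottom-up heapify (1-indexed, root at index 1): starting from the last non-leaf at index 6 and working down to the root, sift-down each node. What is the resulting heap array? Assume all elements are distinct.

sift down from index 6:
  37 vs larger child 38 at index 12, swap → [39, 35, 55, 31, 17, 38, 30, 15, 25, 24, 5, 37, 11]
sift down from index 5:
  17 vs larger child 24 at index 10, swap → [39, 35, 55, 31, 24, 38, 30, 15, 25, 17, 5, 37, 11]
sift down from index 4: already satisfies heap property
sift down from index 3: already satisfies heap property
sift down from index 2: already satisfies heap property
sift down from index 1:
  39 vs larger child 55 at index 3, swap → [55, 35, 39, 31, 24, 38, 30, 15, 25, 17, 5, 37, 11]

[55, 35, 39, 31, 24, 38, 30, 15, 25, 17, 5, 37, 11]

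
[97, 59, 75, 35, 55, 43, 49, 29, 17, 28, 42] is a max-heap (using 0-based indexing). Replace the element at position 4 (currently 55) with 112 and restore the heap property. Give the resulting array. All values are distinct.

set index 4 from 55 to 112 → [97, 59, 75, 35, 112, 43, 49, 29, 17, 28, 42]
112 > parent 59 at index 1, swap → [97, 112, 75, 35, 59, 43, 49, 29, 17, 28, 42]
112 > parent 97 at index 0, swap → [112, 97, 75, 35, 59, 43, 49, 29, 17, 28, 42]

[112, 97, 75, 35, 59, 43, 49, 29, 17, 28, 42]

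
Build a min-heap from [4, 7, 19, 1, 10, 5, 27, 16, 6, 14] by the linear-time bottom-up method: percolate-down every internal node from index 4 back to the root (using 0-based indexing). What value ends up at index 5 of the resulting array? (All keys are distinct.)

sift down from index 4: already satisfies heap property
sift down from index 3: already satisfies heap property
sift down from index 2:
  19 vs smaller child 5 at index 5, swap → [4, 7, 5, 1, 10, 19, 27, 16, 6, 14]
sift down from index 1:
  7 vs smaller child 1 at index 3, swap → [4, 1, 5, 7, 10, 19, 27, 16, 6, 14]
  7 vs smaller child 6 at index 8, swap → [4, 1, 5, 6, 10, 19, 27, 16, 7, 14]
sift down from index 0:
  4 vs smaller child 1 at index 1, swap → [1, 4, 5, 6, 10, 19, 27, 16, 7, 14]
resulting array: [1, 4, 5, 6, 10, 19, 27, 16, 7, 14]

19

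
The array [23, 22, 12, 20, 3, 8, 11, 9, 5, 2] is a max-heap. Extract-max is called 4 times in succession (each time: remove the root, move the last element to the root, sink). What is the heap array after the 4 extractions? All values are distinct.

[11, 9, 8, 5, 3, 2]

extract-max #1 returns 23:
  remove root 23; move last element 2 to root → [2, 22, 12, 20, 3, 8, 11, 9, 5]
  2 vs larger child 22 at index 1, swap → [22, 2, 12, 20, 3, 8, 11, 9, 5]
  2 vs larger child 20 at index 3, swap → [22, 20, 12, 2, 3, 8, 11, 9, 5]
  2 vs larger child 9 at index 7, swap → [22, 20, 12, 9, 3, 8, 11, 2, 5]
extract-max #2 returns 22:
  remove root 22; move last element 5 to root → [5, 20, 12, 9, 3, 8, 11, 2]
  5 vs larger child 20 at index 1, swap → [20, 5, 12, 9, 3, 8, 11, 2]
  5 vs larger child 9 at index 3, swap → [20, 9, 12, 5, 3, 8, 11, 2]
extract-max #3 returns 20:
  remove root 20; move last element 2 to root → [2, 9, 12, 5, 3, 8, 11]
  2 vs larger child 12 at index 2, swap → [12, 9, 2, 5, 3, 8, 11]
  2 vs larger child 11 at index 6, swap → [12, 9, 11, 5, 3, 8, 2]
extract-max #4 returns 12:
  remove root 12; move last element 2 to root → [2, 9, 11, 5, 3, 8]
  2 vs larger child 11 at index 2, swap → [11, 9, 2, 5, 3, 8]
  2 vs only child 8 at index 5, swap → [11, 9, 8, 5, 3, 2]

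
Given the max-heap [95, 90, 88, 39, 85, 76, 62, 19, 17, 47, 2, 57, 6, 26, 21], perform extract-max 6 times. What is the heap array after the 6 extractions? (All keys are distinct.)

[57, 47, 26, 39, 21, 2, 6, 19, 17]

extract-max #1 returns 95:
  remove root 95; move last element 21 to root → [21, 90, 88, 39, 85, 76, 62, 19, 17, 47, 2, 57, 6, 26]
  21 vs larger child 90 at index 1, swap → [90, 21, 88, 39, 85, 76, 62, 19, 17, 47, 2, 57, 6, 26]
  21 vs larger child 85 at index 4, swap → [90, 85, 88, 39, 21, 76, 62, 19, 17, 47, 2, 57, 6, 26]
  21 vs larger child 47 at index 9, swap → [90, 85, 88, 39, 47, 76, 62, 19, 17, 21, 2, 57, 6, 26]
extract-max #2 returns 90:
  remove root 90; move last element 26 to root → [26, 85, 88, 39, 47, 76, 62, 19, 17, 21, 2, 57, 6]
  26 vs larger child 88 at index 2, swap → [88, 85, 26, 39, 47, 76, 62, 19, 17, 21, 2, 57, 6]
  26 vs larger child 76 at index 5, swap → [88, 85, 76, 39, 47, 26, 62, 19, 17, 21, 2, 57, 6]
  26 vs larger child 57 at index 11, swap → [88, 85, 76, 39, 47, 57, 62, 19, 17, 21, 2, 26, 6]
extract-max #3 returns 88:
  remove root 88; move last element 6 to root → [6, 85, 76, 39, 47, 57, 62, 19, 17, 21, 2, 26]
  6 vs larger child 85 at index 1, swap → [85, 6, 76, 39, 47, 57, 62, 19, 17, 21, 2, 26]
  6 vs larger child 47 at index 4, swap → [85, 47, 76, 39, 6, 57, 62, 19, 17, 21, 2, 26]
  6 vs larger child 21 at index 9, swap → [85, 47, 76, 39, 21, 57, 62, 19, 17, 6, 2, 26]
extract-max #4 returns 85:
  remove root 85; move last element 26 to root → [26, 47, 76, 39, 21, 57, 62, 19, 17, 6, 2]
  26 vs larger child 76 at index 2, swap → [76, 47, 26, 39, 21, 57, 62, 19, 17, 6, 2]
  26 vs larger child 62 at index 6, swap → [76, 47, 62, 39, 21, 57, 26, 19, 17, 6, 2]
extract-max #5 returns 76:
  remove root 76; move last element 2 to root → [2, 47, 62, 39, 21, 57, 26, 19, 17, 6]
  2 vs larger child 62 at index 2, swap → [62, 47, 2, 39, 21, 57, 26, 19, 17, 6]
  2 vs larger child 57 at index 5, swap → [62, 47, 57, 39, 21, 2, 26, 19, 17, 6]
extract-max #6 returns 62:
  remove root 62; move last element 6 to root → [6, 47, 57, 39, 21, 2, 26, 19, 17]
  6 vs larger child 57 at index 2, swap → [57, 47, 6, 39, 21, 2, 26, 19, 17]
  6 vs larger child 26 at index 6, swap → [57, 47, 26, 39, 21, 2, 6, 19, 17]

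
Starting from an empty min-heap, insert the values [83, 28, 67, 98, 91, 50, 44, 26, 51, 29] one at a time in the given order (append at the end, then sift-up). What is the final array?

[26, 28, 44, 51, 29, 67, 50, 98, 83, 91]

Insert 83:
  append 83 at index 0 → [83] (no swap needed)
Insert 28:
  append 28 at index 1 → [83, 28]
  28 < parent 83 at index 0, swap → [28, 83]
Insert 67:
  append 67 at index 2 → [28, 83, 67] (no swap needed)
Insert 98:
  append 98 at index 3 → [28, 83, 67, 98] (no swap needed)
Insert 91:
  append 91 at index 4 → [28, 83, 67, 98, 91] (no swap needed)
Insert 50:
  append 50 at index 5 → [28, 83, 67, 98, 91, 50]
  50 < parent 67 at index 2, swap → [28, 83, 50, 98, 91, 67]
Insert 44:
  append 44 at index 6 → [28, 83, 50, 98, 91, 67, 44]
  44 < parent 50 at index 2, swap → [28, 83, 44, 98, 91, 67, 50]
Insert 26:
  append 26 at index 7 → [28, 83, 44, 98, 91, 67, 50, 26]
  26 < parent 98 at index 3, swap → [28, 83, 44, 26, 91, 67, 50, 98]
  26 < parent 83 at index 1, swap → [28, 26, 44, 83, 91, 67, 50, 98]
  26 < parent 28 at index 0, swap → [26, 28, 44, 83, 91, 67, 50, 98]
Insert 51:
  append 51 at index 8 → [26, 28, 44, 83, 91, 67, 50, 98, 51]
  51 < parent 83 at index 3, swap → [26, 28, 44, 51, 91, 67, 50, 98, 83]
Insert 29:
  append 29 at index 9 → [26, 28, 44, 51, 91, 67, 50, 98, 83, 29]
  29 < parent 91 at index 4, swap → [26, 28, 44, 51, 29, 67, 50, 98, 83, 91]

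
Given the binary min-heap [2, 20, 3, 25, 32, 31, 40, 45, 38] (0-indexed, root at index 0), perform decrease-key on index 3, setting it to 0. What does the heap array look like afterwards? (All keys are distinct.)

set index 3 from 25 to 0 → [2, 20, 3, 0, 32, 31, 40, 45, 38]
0 < parent 20 at index 1, swap → [2, 0, 3, 20, 32, 31, 40, 45, 38]
0 < parent 2 at index 0, swap → [0, 2, 3, 20, 32, 31, 40, 45, 38]

[0, 2, 3, 20, 32, 31, 40, 45, 38]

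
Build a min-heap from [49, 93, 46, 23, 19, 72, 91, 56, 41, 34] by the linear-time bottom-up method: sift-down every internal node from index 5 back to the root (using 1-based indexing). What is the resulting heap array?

sift down from index 5: already satisfies heap property
sift down from index 4: already satisfies heap property
sift down from index 3: already satisfies heap property
sift down from index 2:
  93 vs smaller child 19 at index 5, swap → [49, 19, 46, 23, 93, 72, 91, 56, 41, 34]
  93 vs only child 34 at index 10, swap → [49, 19, 46, 23, 34, 72, 91, 56, 41, 93]
sift down from index 1:
  49 vs smaller child 19 at index 2, swap → [19, 49, 46, 23, 34, 72, 91, 56, 41, 93]
  49 vs smaller child 23 at index 4, swap → [19, 23, 46, 49, 34, 72, 91, 56, 41, 93]
  49 vs smaller child 41 at index 9, swap → [19, 23, 46, 41, 34, 72, 91, 56, 49, 93]

[19, 23, 46, 41, 34, 72, 91, 56, 49, 93]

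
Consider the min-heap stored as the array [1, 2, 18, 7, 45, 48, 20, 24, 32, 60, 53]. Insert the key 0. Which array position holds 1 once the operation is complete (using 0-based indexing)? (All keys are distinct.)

2

append 0 at index 11 → [1, 2, 18, 7, 45, 48, 20, 24, 32, 60, 53, 0]
0 < parent 48 at index 5, swap → [1, 2, 18, 7, 45, 0, 20, 24, 32, 60, 53, 48]
0 < parent 18 at index 2, swap → [1, 2, 0, 7, 45, 18, 20, 24, 32, 60, 53, 48]
0 < parent 1 at index 0, swap → [0, 2, 1, 7, 45, 18, 20, 24, 32, 60, 53, 48]
resulting array: [0, 2, 1, 7, 45, 18, 20, 24, 32, 60, 53, 48]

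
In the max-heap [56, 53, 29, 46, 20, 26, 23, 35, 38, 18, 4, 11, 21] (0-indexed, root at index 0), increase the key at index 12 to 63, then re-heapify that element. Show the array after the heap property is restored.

[63, 53, 56, 46, 20, 29, 23, 35, 38, 18, 4, 11, 26]

set index 12 from 21 to 63 → [56, 53, 29, 46, 20, 26, 23, 35, 38, 18, 4, 11, 63]
63 > parent 26 at index 5, swap → [56, 53, 29, 46, 20, 63, 23, 35, 38, 18, 4, 11, 26]
63 > parent 29 at index 2, swap → [56, 53, 63, 46, 20, 29, 23, 35, 38, 18, 4, 11, 26]
63 > parent 56 at index 0, swap → [63, 53, 56, 46, 20, 29, 23, 35, 38, 18, 4, 11, 26]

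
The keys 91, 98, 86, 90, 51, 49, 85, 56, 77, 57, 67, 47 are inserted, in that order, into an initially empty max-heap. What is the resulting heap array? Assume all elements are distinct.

[98, 91, 86, 90, 67, 49, 85, 56, 77, 51, 57, 47]

Insert 91:
  append 91 at index 0 → [91] (no swap needed)
Insert 98:
  append 98 at index 1 → [91, 98]
  98 > parent 91 at index 0, swap → [98, 91]
Insert 86:
  append 86 at index 2 → [98, 91, 86] (no swap needed)
Insert 90:
  append 90 at index 3 → [98, 91, 86, 90] (no swap needed)
Insert 51:
  append 51 at index 4 → [98, 91, 86, 90, 51] (no swap needed)
Insert 49:
  append 49 at index 5 → [98, 91, 86, 90, 51, 49] (no swap needed)
Insert 85:
  append 85 at index 6 → [98, 91, 86, 90, 51, 49, 85] (no swap needed)
Insert 56:
  append 56 at index 7 → [98, 91, 86, 90, 51, 49, 85, 56] (no swap needed)
Insert 77:
  append 77 at index 8 → [98, 91, 86, 90, 51, 49, 85, 56, 77] (no swap needed)
Insert 57:
  append 57 at index 9 → [98, 91, 86, 90, 51, 49, 85, 56, 77, 57]
  57 > parent 51 at index 4, swap → [98, 91, 86, 90, 57, 49, 85, 56, 77, 51]
Insert 67:
  append 67 at index 10 → [98, 91, 86, 90, 57, 49, 85, 56, 77, 51, 67]
  67 > parent 57 at index 4, swap → [98, 91, 86, 90, 67, 49, 85, 56, 77, 51, 57]
Insert 47:
  append 47 at index 11 → [98, 91, 86, 90, 67, 49, 85, 56, 77, 51, 57, 47] (no swap needed)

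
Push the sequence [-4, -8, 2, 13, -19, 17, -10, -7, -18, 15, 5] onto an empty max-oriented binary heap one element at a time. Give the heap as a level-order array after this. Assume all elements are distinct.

[17, 15, 13, -7, 5, -4, -10, -8, -18, -19, 2]

Insert -4:
  append -4 at index 0 → [-4] (no swap needed)
Insert -8:
  append -8 at index 1 → [-4, -8] (no swap needed)
Insert 2:
  append 2 at index 2 → [-4, -8, 2]
  2 > parent -4 at index 0, swap → [2, -8, -4]
Insert 13:
  append 13 at index 3 → [2, -8, -4, 13]
  13 > parent -8 at index 1, swap → [2, 13, -4, -8]
  13 > parent 2 at index 0, swap → [13, 2, -4, -8]
Insert -19:
  append -19 at index 4 → [13, 2, -4, -8, -19] (no swap needed)
Insert 17:
  append 17 at index 5 → [13, 2, -4, -8, -19, 17]
  17 > parent -4 at index 2, swap → [13, 2, 17, -8, -19, -4]
  17 > parent 13 at index 0, swap → [17, 2, 13, -8, -19, -4]
Insert -10:
  append -10 at index 6 → [17, 2, 13, -8, -19, -4, -10] (no swap needed)
Insert -7:
  append -7 at index 7 → [17, 2, 13, -8, -19, -4, -10, -7]
  -7 > parent -8 at index 3, swap → [17, 2, 13, -7, -19, -4, -10, -8]
Insert -18:
  append -18 at index 8 → [17, 2, 13, -7, -19, -4, -10, -8, -18] (no swap needed)
Insert 15:
  append 15 at index 9 → [17, 2, 13, -7, -19, -4, -10, -8, -18, 15]
  15 > parent -19 at index 4, swap → [17, 2, 13, -7, 15, -4, -10, -8, -18, -19]
  15 > parent 2 at index 1, swap → [17, 15, 13, -7, 2, -4, -10, -8, -18, -19]
Insert 5:
  append 5 at index 10 → [17, 15, 13, -7, 2, -4, -10, -8, -18, -19, 5]
  5 > parent 2 at index 4, swap → [17, 15, 13, -7, 5, -4, -10, -8, -18, -19, 2]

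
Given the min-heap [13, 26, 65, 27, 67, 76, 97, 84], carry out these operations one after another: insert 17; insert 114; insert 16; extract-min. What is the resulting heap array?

insert 17:
  append 17 at index 8 → [13, 26, 65, 27, 67, 76, 97, 84, 17]
  17 < parent 27 at index 3, swap → [13, 26, 65, 17, 67, 76, 97, 84, 27]
  17 < parent 26 at index 1, swap → [13, 17, 65, 26, 67, 76, 97, 84, 27]
insert 114:
  append 114 at index 9 → [13, 17, 65, 26, 67, 76, 97, 84, 27, 114] (no swap needed)
insert 16:
  append 16 at index 10 → [13, 17, 65, 26, 67, 76, 97, 84, 27, 114, 16]
  16 < parent 67 at index 4, swap → [13, 17, 65, 26, 16, 76, 97, 84, 27, 114, 67]
  16 < parent 17 at index 1, swap → [13, 16, 65, 26, 17, 76, 97, 84, 27, 114, 67]
extract-min → returns 13:
  remove root 13; move last element 67 to root → [67, 16, 65, 26, 17, 76, 97, 84, 27, 114]
  67 vs smaller child 16 at index 1, swap → [16, 67, 65, 26, 17, 76, 97, 84, 27, 114]
  67 vs smaller child 17 at index 4, swap → [16, 17, 65, 26, 67, 76, 97, 84, 27, 114]

[16, 17, 65, 26, 67, 76, 97, 84, 27, 114]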